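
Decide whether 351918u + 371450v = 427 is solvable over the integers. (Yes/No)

By Bézout, 351918u + 371450v = 427 has integer solutions iff gcd(351918, 371450) | 427.
Euclid: 371450 = 1·351918 + 19532; 351918 = 18·19532 + 342; 19532 = 57·342 + 38; 342 = 9·38 + 0. gcd = 38; 427 mod 38 = 9. No.

No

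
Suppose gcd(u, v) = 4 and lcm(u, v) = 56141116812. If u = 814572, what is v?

u·v = gcd·lcm = 4·56141116812 = 224564467248, so v = 224564467248/814572 = 275684.

275684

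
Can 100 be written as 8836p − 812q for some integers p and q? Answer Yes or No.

Yes

gcd(8836, 812): 8836 = 10·812 + 716; 812 = 1·716 + 96; 716 = 7·96 + 44; 96 = 2·44 + 8; 44 = 5·8 + 4; 8 = 2·4 + 0 → 4
4 divides 100, so a solution exists.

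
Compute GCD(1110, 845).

Euclid: 1110 = 1·845 + 265; 845 = 3·265 + 50; 265 = 5·50 + 15; 50 = 3·15 + 5; 15 = 3·5 + 0. Last nonzero remainder: 5.

5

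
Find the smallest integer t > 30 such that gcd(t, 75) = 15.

gcd(t, 75) = 15 forces 15 | t; write t = 15s. Then gcd(15s, 15·5) = 15·gcd(s, 5), so need gcd(s, 5) = 1.
15s > 30 gives s ≥ 3. The least s ≥ 3 coprime to 5 is 3, so t = 15·3 = 45.

45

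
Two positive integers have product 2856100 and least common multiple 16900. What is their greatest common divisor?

gcd·lcm = product, so gcd = 2856100/16900 = 169.

169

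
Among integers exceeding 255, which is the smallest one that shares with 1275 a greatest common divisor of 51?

gcd(x, 1275) = 51 forces 51 | x; write x = 51s. Then gcd(51s, 51·25) = 51·gcd(s, 25), so need gcd(s, 25) = 1.
51s > 255 gives s ≥ 6. The least s ≥ 6 coprime to 25 is 6, so x = 51·6 = 306.

306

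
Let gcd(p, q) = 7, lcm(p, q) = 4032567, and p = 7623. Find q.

3703

Using pq = gcd(p,q)·lcm(p,q) = 7·4032567 = 28227969, we get q = 28227969/7623 = 3703.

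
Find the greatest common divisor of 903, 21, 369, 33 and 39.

903 = 3 · 7 · 43; 21 = 3 · 7; 369 = 3² · 41; 33 = 3 · 11; 39 = 3 · 13
gcd takes min exponent of each prime: 3 = 3

3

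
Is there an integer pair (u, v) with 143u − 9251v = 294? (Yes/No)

No

By Bézout, 143u − 9251v = 294 has integer solutions iff gcd(143, 9251) | 294.
Euclid: 9251 = 64·143 + 99; 143 = 1·99 + 44; 99 = 2·44 + 11; 44 = 4·11 + 0. gcd = 11; 294 mod 11 = 8. No.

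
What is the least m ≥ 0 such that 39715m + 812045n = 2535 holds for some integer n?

Reduce mod 812045: 39715m ≡ 2535 (mod 812045). With g = gcd(39715, 812045) = 845 dividing 2535, divide through: 47m ≡ 3 (mod 961).
Since gcd(47, 961) = 1, m ≡ 3·(47)⁻¹ ≡ 409 (mod 961). Smallest non-negative: 409.

409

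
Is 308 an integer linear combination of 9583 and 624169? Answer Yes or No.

By Bézout, 9583s − 624169t = 308 has integer solutions iff gcd(9583, 624169) | 308.
Euclid: 624169 = 65·9583 + 1274; 9583 = 7·1274 + 665; 1274 = 1·665 + 609; 665 = 1·609 + 56; 609 = 10·56 + 49; 56 = 1·49 + 7; 49 = 7·7 + 0. gcd = 7; 308 mod 7 = 0. Yes.

Yes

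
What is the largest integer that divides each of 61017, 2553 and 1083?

3

gcd(61017, 2553): 61017 = 23·2553 + 2298; 2553 = 1·2298 + 255; 2298 = 9·255 + 3; 255 = 85·3 + 0 → 3
gcd(3, 1083): 1083 = 361·3 + 0 → 3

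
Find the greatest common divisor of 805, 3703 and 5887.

gcd(805, 3703): 3703 = 4·805 + 483; 805 = 1·483 + 322; 483 = 1·322 + 161; 322 = 2·161 + 0 → 161
gcd(161, 5887): 5887 = 36·161 + 91; 161 = 1·91 + 70; 91 = 1·70 + 21; 70 = 3·21 + 7; 21 = 3·7 + 0 → 7

7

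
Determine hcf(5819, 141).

5819 = 11 · 23²
141 = 3 · 47
Common: 1 = 1

1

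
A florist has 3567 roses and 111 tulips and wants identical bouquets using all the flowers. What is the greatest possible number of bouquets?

Euclid: 3567 = 32·111 + 15; 111 = 7·15 + 6; 15 = 2·6 + 3; 6 = 2·3 + 0. Last nonzero remainder: 3.

3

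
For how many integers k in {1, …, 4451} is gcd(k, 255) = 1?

255 = 3·5·17. Inclusion–exclusion on these primes:
4451 − ⌊4451/3⌋ − ⌊4451/5⌋ − ⌊4451/17⌋ + ⌊4451/15⌋ + ⌊4451/51⌋ + ⌊4451/85⌋ − ⌊4451/255⌋ = 2235

2235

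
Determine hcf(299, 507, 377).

299 = 13 · 23; 507 = 3 · 13²; 377 = 13 · 29
gcd takes min exponent of each prime: 13 = 13

13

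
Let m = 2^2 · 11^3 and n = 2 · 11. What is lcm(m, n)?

max exponent per prime: 2^2 · 11^3 = 5324

5324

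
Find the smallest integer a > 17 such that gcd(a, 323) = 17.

Multiples of 17 above 17: 17·2, 17·3, … . Need the cofactor coprime to 323/17 = 19.
Checking s = 2, 3, … the first with gcd(s, 19) = 1 is s = 2, giving 34.

34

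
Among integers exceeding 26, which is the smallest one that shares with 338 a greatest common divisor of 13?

gcd(t, 338) = 13 forces 13 | t; write t = 13s. Then gcd(13s, 13·26) = 13·gcd(s, 26), so need gcd(s, 26) = 1.
13s > 26 gives s ≥ 3. The least s ≥ 3 coprime to 26 is 3, so t = 13·3 = 39.

39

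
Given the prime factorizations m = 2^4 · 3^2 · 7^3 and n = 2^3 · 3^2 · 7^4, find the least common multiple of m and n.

max exponent per prime: 2^4 · 3^2 · 7^4 = 345744

345744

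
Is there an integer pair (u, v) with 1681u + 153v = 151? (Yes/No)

Yes

gcd(1681, 153): 1681 = 10·153 + 151; 153 = 1·151 + 2; 151 = 75·2 + 1; 2 = 2·1 + 0 → 1
1 divides 151, so a solution exists.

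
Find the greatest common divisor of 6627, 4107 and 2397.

gcd(6627, 4107): 6627 = 1·4107 + 2520; 4107 = 1·2520 + 1587; 2520 = 1·1587 + 933; 1587 = 1·933 + 654; 933 = 1·654 + 279; 654 = 2·279 + 96; 279 = 2·96 + 87; 96 = 1·87 + 9; 87 = 9·9 + 6; 9 = 1·6 + 3; 6 = 2·3 + 0 → 3
gcd(3, 2397): 2397 = 799·3 + 0 → 3

3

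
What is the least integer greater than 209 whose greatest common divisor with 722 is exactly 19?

247

gcd(x, 722) = 19 forces 19 | x; write x = 19s. Then gcd(19s, 19·38) = 19·gcd(s, 38), so need gcd(s, 38) = 1.
19s > 209 gives s ≥ 12. The least s ≥ 12 coprime to 38 is 13, so x = 19·13 = 247.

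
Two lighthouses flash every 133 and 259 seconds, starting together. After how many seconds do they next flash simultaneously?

133 = 7 · 19; 259 = 7 · 37
max exponents: 7 · 19 · 37 = 4921

4921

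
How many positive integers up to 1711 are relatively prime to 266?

695

Prime factors of 266: 2, 7, 19. Count integers ≤ 1711 divisible by none of them.
By inclusion–exclusion: 1711 − ⌊1711/2⌋ − ⌊1711/7⌋ − ⌊1711/19⌋ + ⌊1711/14⌋ + ⌊1711/38⌋ + ⌊1711/133⌋ − ⌊1711/266⌋ = 695.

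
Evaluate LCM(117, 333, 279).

134199

lcm(117, 333) = 117·333/gcd = 38961/9 = 4329
lcm(4329, 279) = 4329·279/gcd = 1207791/9 = 134199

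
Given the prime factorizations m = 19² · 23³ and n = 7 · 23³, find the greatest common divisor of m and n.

min exponent per shared prime: 23³ = 12167

12167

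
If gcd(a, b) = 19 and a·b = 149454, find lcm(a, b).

gcd·lcm = product, so lcm = 149454/19 = 7866.

7866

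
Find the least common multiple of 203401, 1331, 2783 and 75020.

203401 = 11² · 41²; 1331 = 11³; 2783 = 11² · 23; 75020 = 2² · 5 · 11² · 31
lcm takes max exponent of each prime: 2² · 5 · 11³ · 23 · 31 · 41² = 31905480860

31905480860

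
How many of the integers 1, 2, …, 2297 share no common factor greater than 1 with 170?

865

Prime factors of 170: 2, 5, 17. Count integers ≤ 2297 divisible by none of them.
By inclusion–exclusion: 2297 − ⌊2297/2⌋ − ⌊2297/5⌋ − ⌊2297/17⌋ + ⌊2297/10⌋ + ⌊2297/34⌋ + ⌊2297/85⌋ − ⌊2297/170⌋ = 865.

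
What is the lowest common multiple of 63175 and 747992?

63175 = 5² · 7 · 19²; 747992 = 2³ · 7 · 19² · 37
max exponents: 2³ · 5² · 7 · 19² · 37 = 18699800

18699800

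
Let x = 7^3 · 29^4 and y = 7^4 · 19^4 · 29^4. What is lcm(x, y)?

max exponent per prime: 7^4 · 19^4 · 29^4 = 221308734849601

221308734849601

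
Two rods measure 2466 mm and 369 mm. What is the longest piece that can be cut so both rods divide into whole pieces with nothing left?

Euclid: 2466 = 6·369 + 252; 369 = 1·252 + 117; 252 = 2·117 + 18; 117 = 6·18 + 9; 18 = 2·9 + 0. Last nonzero remainder: 9.

9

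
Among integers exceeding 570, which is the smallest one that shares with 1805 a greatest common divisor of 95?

665

1805 = 95·19. Any x with gcd(x, 1805) = 95 is a multiple of 95, say 95s, with s coprime to 19.
Need s > 570/95, so s ≥ 7. First s ≥ 7 with gcd(s, 19) = 1 is s = 7. Thus x = 95·7 = 665.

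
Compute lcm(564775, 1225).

564775 = 5² · 19 · 29 · 41; 1225 = 5² · 7²
max exponents: 5² · 7² · 19 · 29 · 41 = 27673975

27673975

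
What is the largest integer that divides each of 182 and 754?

26

Euclid: 754 = 4·182 + 26; 182 = 7·26 + 0. Last nonzero remainder: 26.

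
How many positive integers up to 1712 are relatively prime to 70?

587

Prime factors of 70: 2, 5, 7. Count integers ≤ 1712 divisible by none of them.
By inclusion–exclusion: 1712 − ⌊1712/2⌋ − ⌊1712/5⌋ − ⌊1712/7⌋ + ⌊1712/10⌋ + ⌊1712/14⌋ + ⌊1712/35⌋ − ⌊1712/70⌋ = 587.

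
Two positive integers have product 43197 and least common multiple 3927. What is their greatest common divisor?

11

gcd·lcm = product, so gcd = 43197/3927 = 11.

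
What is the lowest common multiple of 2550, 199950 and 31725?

1437840450

2550 = 2 · 3 · 5² · 17; 199950 = 2 · 3 · 5² · 31 · 43; 31725 = 3³ · 5² · 47
lcm takes max exponent of each prime: 2 · 3³ · 5² · 17 · 31 · 43 · 47 = 1437840450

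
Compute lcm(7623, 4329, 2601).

lcm(7623, 4329) = 7623·4329/gcd = 32999967/9 = 3666663
lcm(3666663, 2601) = 3666663·2601/gcd = 9536990463/9 = 1059665607

1059665607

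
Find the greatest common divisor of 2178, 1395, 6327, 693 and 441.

gcd(2178, 1395): 2178 = 1·1395 + 783; 1395 = 1·783 + 612; 783 = 1·612 + 171; 612 = 3·171 + 99; 171 = 1·99 + 72; 99 = 1·72 + 27; 72 = 2·27 + 18; 27 = 1·18 + 9; 18 = 2·9 + 0 → 9
gcd(9, 6327): 6327 = 703·9 + 0 → 9
gcd(9, 693): 693 = 77·9 + 0 → 9
gcd(9, 441): 441 = 49·9 + 0 → 9

9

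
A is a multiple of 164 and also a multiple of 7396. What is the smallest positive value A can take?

303236

164 = 2² · 41; 7396 = 2² · 43²
max exponents: 2² · 41 · 43² = 303236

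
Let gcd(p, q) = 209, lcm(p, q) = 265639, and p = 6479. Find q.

p·q = gcd·lcm = 209·265639 = 55518551, so q = 55518551/6479 = 8569.

8569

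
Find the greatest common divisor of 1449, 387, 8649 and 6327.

gcd(1449, 387): 1449 = 3·387 + 288; 387 = 1·288 + 99; 288 = 2·99 + 90; 99 = 1·90 + 9; 90 = 10·9 + 0 → 9
gcd(9, 8649): 8649 = 961·9 + 0 → 9
gcd(9, 6327): 6327 = 703·9 + 0 → 9

9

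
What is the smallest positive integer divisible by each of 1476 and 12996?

532836

gcd first: 12996 = 8·1476 + 1188; 1476 = 1·1188 + 288; 1188 = 4·288 + 36; 288 = 8·36 + 0 → gcd = 36
lcm = 1476·12996/gcd = 19182096/36 = 532836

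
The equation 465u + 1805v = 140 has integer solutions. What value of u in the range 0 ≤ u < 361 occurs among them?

gcd(465, 1805) = 5 (Euclid: 1805 = 3·465 + 410; 465 = 1·410 + 55; 410 = 7·55 + 25; 55 = 2·25 + 5; 25 = 5·5 + 0), and 5 | 140.
Extended Euclid: 465·(66) + 1805·(-17) = 5. Scale by 28: u₀ = 1848.
General solution u = u₀ + 361t; reducing mod 361 gives u = 43 (and v = -11).

43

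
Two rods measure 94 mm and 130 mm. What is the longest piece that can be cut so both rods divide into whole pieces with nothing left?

2

Euclid: 130 = 1·94 + 36; 94 = 2·36 + 22; 36 = 1·22 + 14; 22 = 1·14 + 8; 14 = 1·8 + 6; 8 = 1·6 + 2; 6 = 3·2 + 0. Last nonzero remainder: 2.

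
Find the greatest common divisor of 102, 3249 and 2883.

102 = 2 · 3 · 17; 3249 = 3² · 19²; 2883 = 3 · 31²
gcd takes min exponent of each prime: 3 = 3

3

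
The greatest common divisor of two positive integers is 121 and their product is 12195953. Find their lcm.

100793

Since gcd(a,b)·lcm(a,b) = ab, lcm = 12195953/121 = 100793.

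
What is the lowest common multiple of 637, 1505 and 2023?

39579995

lcm(637, 1505) = 637·1505/gcd = 958685/7 = 136955
lcm(136955, 2023) = 136955·2023/gcd = 277059965/7 = 39579995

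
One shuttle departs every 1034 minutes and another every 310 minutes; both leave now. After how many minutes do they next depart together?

gcd first: 1034 = 3·310 + 104; 310 = 2·104 + 102; 104 = 1·102 + 2; 102 = 51·2 + 0 → gcd = 2
lcm = 1034·310/gcd = 320540/2 = 160270

160270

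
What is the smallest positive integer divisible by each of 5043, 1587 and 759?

29345217

5043 = 3 · 41²; 1587 = 3 · 23²; 759 = 3 · 11 · 23
lcm takes max exponent of each prime: 3 · 11 · 23² · 41² = 29345217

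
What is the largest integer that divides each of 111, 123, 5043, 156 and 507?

gcd(111, 123): 123 = 1·111 + 12; 111 = 9·12 + 3; 12 = 4·3 + 0 → 3
gcd(3, 5043): 5043 = 1681·3 + 0 → 3
gcd(3, 156): 156 = 52·3 + 0 → 3
gcd(3, 507): 507 = 169·3 + 0 → 3

3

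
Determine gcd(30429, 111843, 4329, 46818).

9

30429 = 3³ · 7² · 23; 111843 = 3² · 17² · 43; 4329 = 3² · 13 · 37; 46818 = 2 · 3⁴ · 17²
gcd takes min exponent of each prime: 3² = 9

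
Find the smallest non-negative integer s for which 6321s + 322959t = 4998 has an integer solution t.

Euclid: 322959 = 51·6321 + 588; 6321 = 10·588 + 441; 588 = 1·441 + 147; 441 = 3·147 + 0 → gcd = 147; 4998 = 147·34.
Back-substitution yields 6321·(-562) + 322959·(11) = 147, so one solution is s = -562·34 = -19108, t = 11·34 = 374.
Solutions in s differ by 322959/147 = 2197; the one in [0, 2197) is -19108 mod 2197 = 665.

665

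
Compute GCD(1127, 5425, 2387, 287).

gcd(1127, 5425): 5425 = 4·1127 + 917; 1127 = 1·917 + 210; 917 = 4·210 + 77; 210 = 2·77 + 56; 77 = 1·56 + 21; 56 = 2·21 + 14; 21 = 1·14 + 7; 14 = 2·7 + 0 → 7
gcd(7, 2387): 2387 = 341·7 + 0 → 7
gcd(7, 287): 287 = 41·7 + 0 → 7

7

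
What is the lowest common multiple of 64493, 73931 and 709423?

33342881

64493 = 11² · 13 · 41; 73931 = 11² · 13 · 47; 709423 = 11³ · 13 · 41
lcm takes max exponent of each prime: 11³ · 13 · 41 · 47 = 33342881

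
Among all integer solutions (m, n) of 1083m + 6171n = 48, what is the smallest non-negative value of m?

718

gcd(1083, 6171) = 3 (Euclid: 6171 = 5·1083 + 756; 1083 = 1·756 + 327; 756 = 2·327 + 102; 327 = 3·102 + 21; 102 = 4·21 + 18; 21 = 1·18 + 3; 18 = 6·3 + 0), and 3 | 48.
Extended Euclid: 1083·(302) + 6171·(-53) = 3. Scale by 16: m₀ = 4832.
General solution m = m₀ + 2057t; reducing mod 2057 gives m = 718 (and n = -126).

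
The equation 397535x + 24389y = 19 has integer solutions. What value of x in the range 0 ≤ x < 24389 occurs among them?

Euclid: 397535 = 16·24389 + 7311; 24389 = 3·7311 + 2456; 7311 = 2·2456 + 2399; 2456 = 1·2399 + 57; 2399 = 42·57 + 5; 57 = 11·5 + 2; 5 = 2·2 + 1; 2 = 2·1 + 0 → gcd = 1; 19 = 1·19.
Back-substitution yields 397535·(9841) + 24389·(-160406) = 1, so one solution is x = 9841·19 = 186979, y = -160406·19 = -3047714.
Solutions in x differ by 24389/1 = 24389; the one in [0, 24389) is 186979 mod 24389 = 16256.

16256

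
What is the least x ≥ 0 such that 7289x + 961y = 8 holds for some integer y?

Reduce mod 961: 7289x ≡ 8 (mod 961). With g = gcd(7289, 961) = 1 dividing 8, divide through: 7289x ≡ 8 (mod 961).
Since gcd(7289, 961) = 1, x ≡ 8·(7289)⁻¹ ≡ 684 (mod 961). Smallest non-negative: 684.

684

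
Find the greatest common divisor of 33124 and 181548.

Euclid: 181548 = 5·33124 + 15928; 33124 = 2·15928 + 1268; 15928 = 12·1268 + 712; 1268 = 1·712 + 556; 712 = 1·556 + 156; 556 = 3·156 + 88; 156 = 1·88 + 68; 88 = 1·68 + 20; 68 = 3·20 + 8; 20 = 2·8 + 4; 8 = 2·4 + 0. Last nonzero remainder: 4.

4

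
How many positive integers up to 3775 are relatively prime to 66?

1144

Prime factors of 66: 2, 3, 11. Count integers ≤ 3775 divisible by none of them.
By inclusion–exclusion: 3775 − ⌊3775/2⌋ − ⌊3775/3⌋ − ⌊3775/11⌋ + ⌊3775/6⌋ + ⌊3775/22⌋ + ⌊3775/33⌋ − ⌊3775/66⌋ = 1144.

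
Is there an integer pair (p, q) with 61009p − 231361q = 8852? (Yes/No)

gcd(61009, 231361): 231361 = 3·61009 + 48334; 61009 = 1·48334 + 12675; 48334 = 3·12675 + 10309; 12675 = 1·10309 + 2366; 10309 = 4·2366 + 845; 2366 = 2·845 + 676; 845 = 1·676 + 169; 676 = 4·169 + 0 → 169
169 does not divide 8852, so a solution does not exist.

No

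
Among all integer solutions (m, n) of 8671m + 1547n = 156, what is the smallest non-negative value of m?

20

gcd(8671, 1547) = 13 (Euclid: 8671 = 5·1547 + 936; 1547 = 1·936 + 611; 936 = 1·611 + 325; 611 = 1·325 + 286; 325 = 1·286 + 39; 286 = 7·39 + 13; 39 = 3·13 + 0), and 13 | 156.
Extended Euclid: 8671·(-38) + 1547·(213) = 13. Scale by 12: m₀ = -456.
General solution m = m₀ + 119t; reducing mod 119 gives m = 20 (and n = -112).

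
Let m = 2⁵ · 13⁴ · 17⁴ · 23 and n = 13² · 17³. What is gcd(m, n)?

830297

min exponent per shared prime: 13² · 17³ = 830297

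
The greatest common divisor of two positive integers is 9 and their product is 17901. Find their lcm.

1989

gcd·lcm = product, so lcm = 17901/9 = 1989.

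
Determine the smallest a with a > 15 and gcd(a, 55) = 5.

55 = 5·11. Any a with gcd(a, 55) = 5 is a multiple of 5, say 5s, with s coprime to 11.
Need s > 15/5, so s ≥ 4. First s ≥ 4 with gcd(s, 11) = 1 is s = 4. Thus a = 5·4 = 20.

20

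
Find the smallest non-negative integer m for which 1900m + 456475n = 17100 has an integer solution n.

gcd(1900, 456475) = 475 (Euclid: 456475 = 240·1900 + 475; 1900 = 4·475 + 0), and 475 | 17100.
Extended Euclid: 1900·(-240) + 456475·(1) = 475. Scale by 36: m₀ = -8640.
General solution m = m₀ + 961t; reducing mod 961 gives m = 9 (and n = 0).

9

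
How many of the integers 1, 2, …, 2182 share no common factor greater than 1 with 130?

130 = 2·5·13. Inclusion–exclusion on these primes:
2182 − ⌊2182/2⌋ − ⌊2182/5⌋ − ⌊2182/13⌋ + ⌊2182/10⌋ + ⌊2182/26⌋ + ⌊2182/65⌋ − ⌊2182/130⌋ = 806

806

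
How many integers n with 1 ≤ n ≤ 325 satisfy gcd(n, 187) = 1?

187 = 11·17. Inclusion–exclusion on these primes:
325 − ⌊325/11⌋ − ⌊325/17⌋ + ⌊325/187⌋ = 278

278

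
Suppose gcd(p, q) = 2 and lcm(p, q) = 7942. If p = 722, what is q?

p·q = gcd·lcm = 2·7942 = 15884, so q = 15884/722 = 22.

22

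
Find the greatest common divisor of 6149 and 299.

6149 = 11 · 13 · 43
299 = 13 · 23
Common: 13 = 13

13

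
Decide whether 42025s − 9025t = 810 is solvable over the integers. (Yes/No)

No

By Bézout, 42025s − 9025t = 810 has integer solutions iff gcd(42025, 9025) | 810.
Euclid: 42025 = 4·9025 + 5925; 9025 = 1·5925 + 3100; 5925 = 1·3100 + 2825; 3100 = 1·2825 + 275; 2825 = 10·275 + 75; 275 = 3·75 + 50; 75 = 1·50 + 25; 50 = 2·25 + 0. gcd = 25; 810 mod 25 = 10. No.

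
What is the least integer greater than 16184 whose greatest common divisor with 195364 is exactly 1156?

Multiples of 1156 above 16184: 1156·15, 1156·16, … . Need the cofactor coprime to 195364/1156 = 169.
Checking s = 15, 16, … the first with gcd(s, 169) = 1 is s = 15, giving 17340.

17340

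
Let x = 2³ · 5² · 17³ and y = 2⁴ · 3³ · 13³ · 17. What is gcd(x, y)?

136

min exponent per shared prime: 2³ · 17 = 136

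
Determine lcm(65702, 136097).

65702 = 2 · 7 · 13 · 19²; 136097 = 13 · 19² · 29
max exponents: 2 · 7 · 13 · 19² · 29 = 1905358

1905358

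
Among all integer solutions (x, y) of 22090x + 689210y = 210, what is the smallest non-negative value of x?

65645

Reduce mod 689210: 22090x ≡ 210 (mod 689210). With g = gcd(22090, 689210) = 10 dividing 210, divide through: 2209x ≡ 21 (mod 68921).
Since gcd(2209, 68921) = 1, x ≡ 21·(2209)⁻¹ ≡ 65645 (mod 68921). Smallest non-negative: 65645.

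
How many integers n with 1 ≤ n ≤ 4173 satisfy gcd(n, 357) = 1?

357 = 3·7·17. Inclusion–exclusion on these primes:
4173 − ⌊4173/3⌋ − ⌊4173/7⌋ − ⌊4173/17⌋ + ⌊4173/21⌋ + ⌊4173/51⌋ + ⌊4173/119⌋ − ⌊4173/357⌋ = 2244

2244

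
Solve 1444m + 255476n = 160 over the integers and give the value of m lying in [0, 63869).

Reduce mod 255476: 1444m ≡ 160 (mod 255476). With g = gcd(1444, 255476) = 4 dividing 160, divide through: 361m ≡ 40 (mod 63869).
Since gcd(361, 63869) = 1, m ≡ 40·(361)⁻¹ ≡ 9377 (mod 63869). Smallest non-negative: 9377.

9377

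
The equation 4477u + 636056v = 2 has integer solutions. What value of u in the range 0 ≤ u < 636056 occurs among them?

533338

gcd(4477, 636056) = 1 (Euclid: 636056 = 142·4477 + 322; 4477 = 13·322 + 291; 322 = 1·291 + 31; 291 = 9·31 + 12; 31 = 2·12 + 7; 12 = 1·7 + 5; 7 = 1·5 + 2; 5 = 2·2 + 1; 2 = 2·1 + 0), and 1 | 2.
Extended Euclid: 4477·(266669) + 636056·(-1877) = 1. Scale by 2: u₀ = 533338.
General solution u = u₀ + 636056t; reducing mod 636056 gives u = 533338 (and v = -3754).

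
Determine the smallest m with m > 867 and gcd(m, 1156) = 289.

Multiples of 289 above 867: 289·4, 289·5, … . Need the cofactor coprime to 1156/289 = 4.
Checking s = 4, 5, … the first with gcd(s, 4) = 1 is s = 5, giving 1445.

1445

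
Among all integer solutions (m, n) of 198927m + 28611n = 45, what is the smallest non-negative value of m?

3073

Euclid: 198927 = 6·28611 + 27261; 28611 = 1·27261 + 1350; 27261 = 20·1350 + 261; 1350 = 5·261 + 45; 261 = 5·45 + 36; 45 = 1·36 + 9; 36 = 4·9 + 0 → gcd = 9; 45 = 9·5.
Back-substitution yields 198927·(-657) + 28611·(4568) = 9, so one solution is m = -657·5 = -3285, n = 4568·5 = 22840.
Solutions in m differ by 28611/9 = 3179; the one in [0, 3179) is -3285 mod 3179 = 3073.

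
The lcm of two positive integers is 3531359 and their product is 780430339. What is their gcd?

From gcd × lcm = mn: gcd = 780430339 / 3531359 = 221.

221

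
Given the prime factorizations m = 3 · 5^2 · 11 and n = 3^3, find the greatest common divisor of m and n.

3

min exponent per shared prime: 3 = 3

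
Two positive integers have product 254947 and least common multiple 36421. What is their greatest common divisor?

gcd·lcm = product, so gcd = 254947/36421 = 7.

7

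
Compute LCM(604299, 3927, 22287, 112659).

lcm(604299, 3927) = 604299·3927/gcd = 2373082173/51 = 46531023
lcm(46531023, 22287) = 46531023·22287/gcd = 1037036909601/51 = 20334057051
lcm(20334057051, 112659) = 20334057051·112659/gcd = 2290814533308609/51 = 44917932025659

44917932025659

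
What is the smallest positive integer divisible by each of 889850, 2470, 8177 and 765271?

12359126650

889850 = 2 · 5² · 13 · 37²; 2470 = 2 · 5 · 13 · 19; 8177 = 13 · 17 · 37; 765271 = 13 · 37² · 43
lcm takes max exponent of each prime: 2 · 5² · 13 · 17 · 19 · 37² · 43 = 12359126650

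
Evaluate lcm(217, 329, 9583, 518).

27924862

lcm(217, 329) = 217·329/gcd = 71393/7 = 10199
lcm(10199, 9583) = 10199·9583/gcd = 97737017/7 = 13962431
lcm(13962431, 518) = 13962431·518/gcd = 7232539258/259 = 27924862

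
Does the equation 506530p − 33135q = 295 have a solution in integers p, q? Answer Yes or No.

gcd(506530, 33135): 506530 = 15·33135 + 9505; 33135 = 3·9505 + 4620; 9505 = 2·4620 + 265; 4620 = 17·265 + 115; 265 = 2·115 + 35; 115 = 3·35 + 10; 35 = 3·10 + 5; 10 = 2·5 + 0 → 5
5 divides 295, so a solution exists.

Yes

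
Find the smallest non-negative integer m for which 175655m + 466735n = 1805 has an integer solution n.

3340

Reduce mod 466735: 175655m ≡ 1805 (mod 466735). With g = gcd(175655, 466735) = 95 dividing 1805, divide through: 1849m ≡ 19 (mod 4913).
Since gcd(1849, 4913) = 1, m ≡ 19·(1849)⁻¹ ≡ 3340 (mod 4913). Smallest non-negative: 3340.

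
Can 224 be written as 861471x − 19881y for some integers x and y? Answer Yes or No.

No

By Bézout, 861471x − 19881y = 224 has integer solutions iff gcd(861471, 19881) | 224.
Euclid: 861471 = 43·19881 + 6588; 19881 = 3·6588 + 117; 6588 = 56·117 + 36; 117 = 3·36 + 9; 36 = 4·9 + 0. gcd = 9; 224 mod 9 = 8. No.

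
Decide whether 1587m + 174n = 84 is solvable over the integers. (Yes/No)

Yes

gcd(1587, 174): 1587 = 9·174 + 21; 174 = 8·21 + 6; 21 = 3·6 + 3; 6 = 2·3 + 0 → 3
3 divides 84, so a solution exists.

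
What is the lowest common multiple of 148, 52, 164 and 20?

394420

lcm(148, 52) = 148·52/gcd = 7696/4 = 1924
lcm(1924, 164) = 1924·164/gcd = 315536/4 = 78884
lcm(78884, 20) = 78884·20/gcd = 1577680/4 = 394420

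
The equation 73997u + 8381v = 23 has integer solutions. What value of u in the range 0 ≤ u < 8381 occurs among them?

1469

gcd(73997, 8381) = 1 (Euclid: 73997 = 8·8381 + 6949; 8381 = 1·6949 + 1432; 6949 = 4·1432 + 1221; 1432 = 1·1221 + 211; 1221 = 5·211 + 166; 211 = 1·166 + 45; 166 = 3·45 + 31; 45 = 1·31 + 14; 31 = 2·14 + 3; 14 = 4·3 + 2; 3 = 1·2 + 1; 2 = 2·1 + 0), and 1 | 23.
Extended Euclid: 73997·(2979) + 8381·(-26302) = 1. Scale by 23: u₀ = 68517.
General solution u = u₀ + 8381t; reducing mod 8381 gives u = 1469 (and v = -12970).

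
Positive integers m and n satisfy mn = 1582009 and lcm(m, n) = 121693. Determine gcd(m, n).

From gcd × lcm = mn: gcd = 1582009 / 121693 = 13.

13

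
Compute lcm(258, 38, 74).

lcm(258, 38) = 258·38/gcd = 9804/2 = 4902
lcm(4902, 74) = 4902·74/gcd = 362748/2 = 181374

181374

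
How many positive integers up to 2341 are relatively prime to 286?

983

Prime factors of 286: 2, 11, 13. Count integers ≤ 2341 divisible by none of them.
By inclusion–exclusion: 2341 − ⌊2341/2⌋ − ⌊2341/11⌋ − ⌊2341/13⌋ + ⌊2341/22⌋ + ⌊2341/26⌋ + ⌊2341/143⌋ − ⌊2341/286⌋ = 983.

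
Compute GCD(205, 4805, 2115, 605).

5

gcd(205, 4805): 4805 = 23·205 + 90; 205 = 2·90 + 25; 90 = 3·25 + 15; 25 = 1·15 + 10; 15 = 1·10 + 5; 10 = 2·5 + 0 → 5
gcd(5, 2115): 2115 = 423·5 + 0 → 5
gcd(5, 605): 605 = 121·5 + 0 → 5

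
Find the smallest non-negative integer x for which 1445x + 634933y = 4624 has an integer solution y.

882

Reduce mod 634933: 1445x ≡ 4624 (mod 634933). With g = gcd(1445, 634933) = 289 dividing 4624, divide through: 5x ≡ 16 (mod 2197).
Since gcd(5, 2197) = 1, x ≡ 16·(5)⁻¹ ≡ 882 (mod 2197). Smallest non-negative: 882.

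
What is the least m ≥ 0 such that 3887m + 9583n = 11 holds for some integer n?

Euclid: 9583 = 2·3887 + 1809; 3887 = 2·1809 + 269; 1809 = 6·269 + 195; 269 = 1·195 + 74; 195 = 2·74 + 47; 74 = 1·47 + 27; 47 = 1·27 + 20; 27 = 1·20 + 7; 20 = 2·7 + 6; 7 = 1·6 + 1; 6 = 6·1 + 0 → gcd = 1; 11 = 1·11.
Back-substitution yields 3887·(1425) + 9583·(-578) = 1, so one solution is m = 1425·11 = 15675, n = -578·11 = -6358.
Solutions in m differ by 9583/1 = 9583; the one in [0, 9583) is 15675 mod 9583 = 6092.

6092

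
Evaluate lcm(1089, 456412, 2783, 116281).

3947507388

1089 = 3² · 11²; 456412 = 2² · 11² · 23 · 41; 2783 = 11² · 23; 116281 = 11² · 31²
lcm takes max exponent of each prime: 2² · 3² · 11² · 23 · 31² · 41 = 3947507388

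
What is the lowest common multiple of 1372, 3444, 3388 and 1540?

lcm(1372, 3444) = 1372·3444/gcd = 4725168/28 = 168756
lcm(168756, 3388) = 168756·3388/gcd = 571745328/28 = 20419476
lcm(20419476, 1540) = 20419476·1540/gcd = 31445993040/308 = 102097380

102097380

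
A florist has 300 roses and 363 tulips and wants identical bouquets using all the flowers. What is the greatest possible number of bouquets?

300 = 2² · 3 · 5²
363 = 3 · 11²
Common: 3 = 3

3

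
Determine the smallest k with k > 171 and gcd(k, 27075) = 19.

209

Multiples of 19 above 171: 19·10, 19·11, … . Need the cofactor coprime to 27075/19 = 1425.
Checking s = 10, 11, … the first with gcd(s, 1425) = 1 is s = 11, giving 209.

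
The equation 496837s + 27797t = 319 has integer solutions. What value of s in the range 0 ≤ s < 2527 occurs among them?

1608

gcd(496837, 27797) = 11 (Euclid: 496837 = 17·27797 + 24288; 27797 = 1·24288 + 3509; 24288 = 6·3509 + 3234; 3509 = 1·3234 + 275; 3234 = 11·275 + 209; 275 = 1·209 + 66; 209 = 3·66 + 11; 66 = 6·11 + 0), and 11 | 319.
Extended Euclid: 496837·(404) + 27797·(-7221) = 11. Scale by 29: s₀ = 11716.
General solution s = s₀ + 2527k; reducing mod 2527 gives s = 1608 (and t = -28741).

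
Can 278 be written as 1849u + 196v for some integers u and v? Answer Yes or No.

Yes

By Bézout, 1849u + 196v = 278 has integer solutions iff gcd(1849, 196) | 278.
Euclid: 1849 = 9·196 + 85; 196 = 2·85 + 26; 85 = 3·26 + 7; 26 = 3·7 + 5; 7 = 1·5 + 2; 5 = 2·2 + 1; 2 = 2·1 + 0. gcd = 1; 278 mod 1 = 0. Yes.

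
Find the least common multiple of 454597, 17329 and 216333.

454597 = 11² · 13 · 17²; 17329 = 13 · 31 · 43; 216333 = 3² · 13 · 43²
lcm takes max exponent of each prime: 3² · 11² · 13 · 17² · 31 · 43² = 234513408987

234513408987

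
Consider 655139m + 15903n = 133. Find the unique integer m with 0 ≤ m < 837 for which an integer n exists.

Euclid: 655139 = 41·15903 + 3116; 15903 = 5·3116 + 323; 3116 = 9·323 + 209; 323 = 1·209 + 114; 209 = 1·114 + 95; 114 = 1·95 + 19; 95 = 5·19 + 0 → gcd = 19; 133 = 19·7.
Back-substitution yields 655139·(-148) + 15903·(6097) = 19, so one solution is m = -148·7 = -1036, n = 6097·7 = 42679.
Solutions in m differ by 15903/19 = 837; the one in [0, 837) is -1036 mod 837 = 638.

638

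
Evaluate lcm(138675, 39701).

138675 = 3 · 5² · 43²; 39701 = 29 · 37²
max exponents: 3 · 5² · 29 · 37² · 43² = 5505536175

5505536175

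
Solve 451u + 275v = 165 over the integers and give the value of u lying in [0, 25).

15

Reduce mod 275: 451u ≡ 165 (mod 275). With g = gcd(451, 275) = 11 dividing 165, divide through: 41u ≡ 15 (mod 25).
Since gcd(41, 25) = 1, u ≡ 15·(41)⁻¹ ≡ 15 (mod 25). Smallest non-negative: 15.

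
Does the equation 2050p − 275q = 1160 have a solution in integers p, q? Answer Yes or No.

No

By Bézout, 2050p − 275q = 1160 has integer solutions iff gcd(2050, 275) | 1160.
Euclid: 2050 = 7·275 + 125; 275 = 2·125 + 25; 125 = 5·25 + 0. gcd = 25; 1160 mod 25 = 10. No.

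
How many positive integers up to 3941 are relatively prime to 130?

1455

Prime factors of 130: 2, 5, 13. Count integers ≤ 3941 divisible by none of them.
By inclusion–exclusion: 3941 − ⌊3941/2⌋ − ⌊3941/5⌋ − ⌊3941/13⌋ + ⌊3941/10⌋ + ⌊3941/26⌋ + ⌊3941/65⌋ − ⌊3941/130⌋ = 1455.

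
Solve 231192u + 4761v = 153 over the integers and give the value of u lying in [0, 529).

370

Reduce mod 4761: 231192u ≡ 153 (mod 4761). With g = gcd(231192, 4761) = 9 dividing 153, divide through: 25688u ≡ 17 (mod 529).
Since gcd(25688, 529) = 1, u ≡ 17·(25688)⁻¹ ≡ 370 (mod 529). Smallest non-negative: 370.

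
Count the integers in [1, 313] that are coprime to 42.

Prime factors of 42: 2, 3, 7. Count integers ≤ 313 divisible by none of them.
By inclusion–exclusion: 313 − ⌊313/2⌋ − ⌊313/3⌋ − ⌊313/7⌋ + ⌊313/6⌋ + ⌊313/14⌋ + ⌊313/21⌋ − ⌊313/42⌋ = 90.

90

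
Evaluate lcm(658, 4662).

219114

gcd first: 4662 = 7·658 + 56; 658 = 11·56 + 42; 56 = 1·42 + 14; 42 = 3·14 + 0 → gcd = 14
lcm = 658·4662/gcd = 3067596/14 = 219114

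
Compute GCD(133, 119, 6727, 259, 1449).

7

133 = 7 · 19; 119 = 7 · 17; 6727 = 7 · 31²; 259 = 7 · 37; 1449 = 3² · 7 · 23
gcd takes min exponent of each prime: 7 = 7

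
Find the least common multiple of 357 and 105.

gcd first: 357 = 3·105 + 42; 105 = 2·42 + 21; 42 = 2·21 + 0 → gcd = 21
lcm = 357·105/gcd = 37485/21 = 1785

1785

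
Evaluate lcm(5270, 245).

5270 = 2 · 5 · 17 · 31; 245 = 5 · 7²
max exponents: 2 · 5 · 7² · 17 · 31 = 258230

258230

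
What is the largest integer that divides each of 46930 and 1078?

2

46930 = 2 · 5 · 13 · 19²
1078 = 2 · 7² · 11
Common: 2 = 2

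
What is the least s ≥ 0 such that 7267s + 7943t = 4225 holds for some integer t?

gcd(7267, 7943) = 169 (Euclid: 7943 = 1·7267 + 676; 7267 = 10·676 + 507; 676 = 1·507 + 169; 507 = 3·169 + 0), and 169 | 4225.
Extended Euclid: 7267·(-12) + 7943·(11) = 169. Scale by 25: s₀ = -300.
General solution s = s₀ + 47k; reducing mod 47 gives s = 29 (and t = -26).

29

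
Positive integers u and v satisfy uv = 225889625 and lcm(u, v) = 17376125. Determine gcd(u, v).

13

From gcd × lcm = uv: gcd = 225889625 / 17376125 = 13.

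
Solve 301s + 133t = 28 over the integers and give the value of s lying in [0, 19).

gcd(301, 133) = 7 (Euclid: 301 = 2·133 + 35; 133 = 3·35 + 28; 35 = 1·28 + 7; 28 = 4·7 + 0), and 7 | 28.
Extended Euclid: 301·(4) + 133·(-9) = 7. Scale by 4: s₀ = 16.
General solution s = s₀ + 19k; reducing mod 19 gives s = 16 (and t = -36).

16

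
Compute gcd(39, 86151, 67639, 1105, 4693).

39 = 3 · 13; 86151 = 3 · 13 · 47²; 67639 = 11² · 13 · 43; 1105 = 5 · 13 · 17; 4693 = 13 · 19²
gcd takes min exponent of each prime: 13 = 13

13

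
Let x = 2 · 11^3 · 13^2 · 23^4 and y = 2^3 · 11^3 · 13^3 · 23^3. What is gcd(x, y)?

min exponent per shared prime: 2 · 11^3 · 13^2 · 23^3 = 5473665626

5473665626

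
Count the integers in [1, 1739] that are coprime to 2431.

2431 = 11·13·17. Inclusion–exclusion on these primes:
1739 − ⌊1739/11⌋ − ⌊1739/13⌋ − ⌊1739/17⌋ + ⌊1739/143⌋ + ⌊1739/187⌋ + ⌊1739/221⌋ − ⌊1739/2431⌋ = 1374

1374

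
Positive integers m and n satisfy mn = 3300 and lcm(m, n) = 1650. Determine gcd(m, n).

gcd·lcm = product, so gcd = 3300/1650 = 2.

2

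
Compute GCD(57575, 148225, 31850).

gcd(57575, 148225): 148225 = 2·57575 + 33075; 57575 = 1·33075 + 24500; 33075 = 1·24500 + 8575; 24500 = 2·8575 + 7350; 8575 = 1·7350 + 1225; 7350 = 6·1225 + 0 → 1225
gcd(1225, 31850): 31850 = 26·1225 + 0 → 1225

1225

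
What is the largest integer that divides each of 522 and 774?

18

Euclid: 774 = 1·522 + 252; 522 = 2·252 + 18; 252 = 14·18 + 0. Last nonzero remainder: 18.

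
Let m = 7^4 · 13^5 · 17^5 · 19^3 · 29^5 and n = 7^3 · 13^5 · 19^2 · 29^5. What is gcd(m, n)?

min exponent per shared prime: 7^3 · 13^5 · 19^2 · 29^5 = 942992140311386711

942992140311386711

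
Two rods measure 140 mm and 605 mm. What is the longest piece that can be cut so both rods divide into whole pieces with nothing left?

Euclid: 605 = 4·140 + 45; 140 = 3·45 + 5; 45 = 9·5 + 0. Last nonzero remainder: 5.

5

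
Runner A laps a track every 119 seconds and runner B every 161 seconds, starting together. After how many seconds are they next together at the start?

2737

gcd first: 161 = 1·119 + 42; 119 = 2·42 + 35; 42 = 1·35 + 7; 35 = 5·7 + 0 → gcd = 7
lcm = 119·161/gcd = 19159/7 = 2737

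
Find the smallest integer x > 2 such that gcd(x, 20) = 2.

20 = 2·10. Any x with gcd(x, 20) = 2 is a multiple of 2, say 2s, with s coprime to 10.
Need s > 2/2, so s ≥ 2. First s ≥ 2 with gcd(s, 10) = 1 is s = 3. Thus x = 2·3 = 6.

6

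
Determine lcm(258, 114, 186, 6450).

3799050

lcm(258, 114) = 258·114/gcd = 29412/6 = 4902
lcm(4902, 186) = 4902·186/gcd = 911772/6 = 151962
lcm(151962, 6450) = 151962·6450/gcd = 980154900/258 = 3799050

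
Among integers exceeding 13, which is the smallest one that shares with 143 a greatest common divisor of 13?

143 = 13·11. Any t with gcd(t, 143) = 13 is a multiple of 13, say 13s, with s coprime to 11.
Need s > 13/13, so s ≥ 2. First s ≥ 2 with gcd(s, 11) = 1 is s = 2. Thus t = 13·2 = 26.

26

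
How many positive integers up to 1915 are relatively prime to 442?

832

Prime factors of 442: 2, 13, 17. Count integers ≤ 1915 divisible by none of them.
By inclusion–exclusion: 1915 − ⌊1915/2⌋ − ⌊1915/13⌋ − ⌊1915/17⌋ + ⌊1915/26⌋ + ⌊1915/34⌋ + ⌊1915/221⌋ − ⌊1915/442⌋ = 832.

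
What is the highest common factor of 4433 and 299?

13

4433 = 11 · 13 · 31
299 = 13 · 23
Common: 13 = 13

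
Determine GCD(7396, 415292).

4

7396 = 2² · 43²
415292 = 2² · 47³
Common: 2² = 4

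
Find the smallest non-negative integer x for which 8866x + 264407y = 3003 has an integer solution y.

Reduce mod 264407: 8866x ≡ 3003 (mod 264407). With g = gcd(8866, 264407) = 143 dividing 3003, divide through: 62x ≡ 21 (mod 1849).
Since gcd(62, 1849) = 1, x ≡ 21·(62)⁻¹ ≡ 1402 (mod 1849). Smallest non-negative: 1402.

1402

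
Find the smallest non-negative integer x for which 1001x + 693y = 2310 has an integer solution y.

Euclid: 1001 = 1·693 + 308; 693 = 2·308 + 77; 308 = 4·77 + 0 → gcd = 77; 2310 = 77·30.
Back-substitution yields 1001·(-2) + 693·(3) = 77, so one solution is x = -2·30 = -60, y = 3·30 = 90.
Solutions in x differ by 693/77 = 9; the one in [0, 9) is -60 mod 9 = 3.

3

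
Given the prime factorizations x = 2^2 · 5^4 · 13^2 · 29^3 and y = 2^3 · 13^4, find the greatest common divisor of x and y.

min exponent per shared prime: 2^2 · 13^2 = 676

676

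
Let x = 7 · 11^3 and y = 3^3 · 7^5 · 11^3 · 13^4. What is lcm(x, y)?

max exponent per prime: 3^3 · 7^5 · 11^3 · 13^4 = 17250648614199

17250648614199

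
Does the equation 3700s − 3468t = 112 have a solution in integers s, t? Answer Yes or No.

By Bézout, 3700s − 3468t = 112 has integer solutions iff gcd(3700, 3468) | 112.
Euclid: 3700 = 1·3468 + 232; 3468 = 14·232 + 220; 232 = 1·220 + 12; 220 = 18·12 + 4; 12 = 3·4 + 0. gcd = 4; 112 mod 4 = 0. Yes.

Yes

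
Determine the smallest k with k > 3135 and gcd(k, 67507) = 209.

3344

Multiples of 209 above 3135: 209·16, 209·17, … . Need the cofactor coprime to 67507/209 = 323.
Checking s = 16, 17, … the first with gcd(s, 323) = 1 is s = 16, giving 3344.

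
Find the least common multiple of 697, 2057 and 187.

697 = 17 · 41; 2057 = 11² · 17; 187 = 11 · 17
lcm takes max exponent of each prime: 11² · 17 · 41 = 84337

84337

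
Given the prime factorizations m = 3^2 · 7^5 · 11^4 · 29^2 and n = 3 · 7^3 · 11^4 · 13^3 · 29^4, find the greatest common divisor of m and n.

12670160349

min exponent per shared prime: 3 · 7^3 · 11^4 · 29^2 = 12670160349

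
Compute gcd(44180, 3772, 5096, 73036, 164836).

4

gcd(44180, 3772): 44180 = 11·3772 + 2688; 3772 = 1·2688 + 1084; 2688 = 2·1084 + 520; 1084 = 2·520 + 44; 520 = 11·44 + 36; 44 = 1·36 + 8; 36 = 4·8 + 4; 8 = 2·4 + 0 → 4
gcd(4, 5096): 5096 = 1274·4 + 0 → 4
gcd(4, 73036): 73036 = 18259·4 + 0 → 4
gcd(4, 164836): 164836 = 41209·4 + 0 → 4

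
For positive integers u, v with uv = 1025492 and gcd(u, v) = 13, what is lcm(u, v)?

For any two positive integers, gcd × lcm equals their product. Hence lcm = 1025492 / 13 = 78884.

78884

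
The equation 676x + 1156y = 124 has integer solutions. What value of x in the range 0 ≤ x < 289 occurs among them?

gcd(676, 1156) = 4 (Euclid: 1156 = 1·676 + 480; 676 = 1·480 + 196; 480 = 2·196 + 88; 196 = 2·88 + 20; 88 = 4·20 + 8; 20 = 2·8 + 4; 8 = 2·4 + 0), and 4 | 124.
Extended Euclid: 676·(118) + 1156·(-69) = 4. Scale by 31: x₀ = 3658.
General solution x = x₀ + 289t; reducing mod 289 gives x = 190 (and y = -111).

190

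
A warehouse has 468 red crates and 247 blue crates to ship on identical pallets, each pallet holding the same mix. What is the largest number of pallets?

13

Euclid: 468 = 1·247 + 221; 247 = 1·221 + 26; 221 = 8·26 + 13; 26 = 2·13 + 0. Last nonzero remainder: 13.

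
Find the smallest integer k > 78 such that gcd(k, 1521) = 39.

156

1521 = 39·39. Any k with gcd(k, 1521) = 39 is a multiple of 39, say 39s, with s coprime to 39.
Need s > 78/39, so s ≥ 3. First s ≥ 3 with gcd(s, 39) = 1 is s = 4. Thus k = 39·4 = 156.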